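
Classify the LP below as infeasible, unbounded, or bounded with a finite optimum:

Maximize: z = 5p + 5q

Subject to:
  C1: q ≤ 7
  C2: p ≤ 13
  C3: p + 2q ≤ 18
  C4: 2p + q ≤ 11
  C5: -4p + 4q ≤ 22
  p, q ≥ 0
The point (2, 7) satisfies every constraint, so the LP is feasible; the constraints give p ≤ 13 and q ≤ 7, which with p, q ≥ 0 keep the feasible region inside a bounded box. A feasible, bounded LP attains a finite optimum at a vertex.

Evaluating z = 5p + 5q at each vertex:
  (0, 0): z = 0
  (5.5, 0): z = 27.5
  (2, 7): z = 45
  (1.5, 7): z = 42.5
  (0, 5.5): z = 27.5

Feasible with finite optimum z* = 45 at (2, 7).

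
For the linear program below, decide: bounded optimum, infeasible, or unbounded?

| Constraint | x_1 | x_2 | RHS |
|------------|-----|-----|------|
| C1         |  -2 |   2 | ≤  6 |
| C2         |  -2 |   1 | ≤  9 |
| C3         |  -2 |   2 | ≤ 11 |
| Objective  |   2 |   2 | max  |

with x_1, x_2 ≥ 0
Feasible point: (0, 0) satisfies every constraint, so the LP is feasible.
Direction d = (1, 0): for each constraint row a, a·d ≤ 0 —
  (-2)(1) + (2)(0) = -2 ≤ 0
  (-2)(1) + (1)(0) = -2 ≤ 0
  (-2)(1) + (2)(0) = -2 ≤ 0
and d ≥ 0, so (0, 0) + t·d stays feasible for every t ≥ 0. Along this ray z = 2x_1 + 2x_2 changes by 2 per unit t, so z → +∞.

Unbounded: there is a feasible ray along which z → +∞.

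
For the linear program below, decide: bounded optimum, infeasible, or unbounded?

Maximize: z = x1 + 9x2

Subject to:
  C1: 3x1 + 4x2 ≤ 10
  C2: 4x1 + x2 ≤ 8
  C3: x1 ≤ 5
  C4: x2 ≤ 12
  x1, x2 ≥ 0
The point (0, 2.5) satisfies every constraint, so the LP is feasible; the constraints give x1 ≤ 5 and x2 ≤ 12, which with x1, x2 ≥ 0 keep the feasible region inside a bounded box. A feasible, bounded LP attains a finite optimum at a vertex.

Evaluating z = x1 + 9x2 at each vertex:
  (0, 0): z = 0
  (2, 0): z = 2
  (1.692, 1.231): z = 12.77
  (0, 2.5): z = 22.5

Bounded optimum: z* = 22.5 at (0, 2.5).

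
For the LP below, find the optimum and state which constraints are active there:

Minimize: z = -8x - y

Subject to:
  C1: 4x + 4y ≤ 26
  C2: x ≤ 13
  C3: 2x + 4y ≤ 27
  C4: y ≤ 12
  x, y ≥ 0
Optimal: x = 6.5, y = 0
Slack at optimum:
  C1: slack = 0 (binding)
  C2: slack = 6.5
  C3: slack = 14
  C4: slack = 12
  x ≥ 0: x = 6.5
  y ≥ 0: y = 0 (binding)
Binding constraints: C1, y ≥ 0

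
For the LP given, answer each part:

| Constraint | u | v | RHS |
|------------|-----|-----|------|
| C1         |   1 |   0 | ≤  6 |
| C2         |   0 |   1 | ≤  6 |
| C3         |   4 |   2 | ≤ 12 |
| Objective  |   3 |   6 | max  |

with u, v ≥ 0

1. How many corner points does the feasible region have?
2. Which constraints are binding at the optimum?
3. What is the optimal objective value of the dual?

1. 3
2. C2, C3, u ≥ 0
3. 36 (by strong duality, equal to the primal optimum)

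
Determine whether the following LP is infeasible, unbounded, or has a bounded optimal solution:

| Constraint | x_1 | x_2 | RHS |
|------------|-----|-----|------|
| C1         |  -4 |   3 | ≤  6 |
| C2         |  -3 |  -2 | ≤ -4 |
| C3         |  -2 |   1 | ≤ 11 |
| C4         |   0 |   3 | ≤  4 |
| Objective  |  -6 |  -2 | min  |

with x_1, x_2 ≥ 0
Feasible point: (1, 1) satisfies every constraint, so the LP is feasible.
Direction d = (1, 0): for each constraint row a, a·d ≤ 0 —
  (-4)(1) + (3)(0) = -4 ≤ 0
  (-3)(1) + (-2)(0) = -3 ≤ 0
  (-2)(1) + (1)(0) = -2 ≤ 0
  (0)(1) + (3)(0) = 0 ≤ 0
and d ≥ 0, so (1, 1) + t·d stays feasible for every t ≥ 0. Along this ray z = -6x_1 - 2x_2 changes by -6 per unit t, so z → −∞.

Unbounded: there is a feasible ray along which z → −∞.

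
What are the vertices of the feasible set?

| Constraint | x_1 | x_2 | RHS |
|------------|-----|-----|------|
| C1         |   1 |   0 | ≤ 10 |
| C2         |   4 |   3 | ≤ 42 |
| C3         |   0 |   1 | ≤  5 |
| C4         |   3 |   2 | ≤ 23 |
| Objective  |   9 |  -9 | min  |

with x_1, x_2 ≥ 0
Each vertex is the intersection of two constraint boundaries that also satisfies all remaining constraints:
  x_1 = 0 and x_2 = 0 → (0, 0)
  3x_1 + 2x_2 = 23 and x_2 = 0 → (7.667, 0)
  x_2 = 5 and 3x_1 + 2x_2 = 23 → (4.333, 5)
  x_2 = 5 and x_1 = 0 → (0, 5)

Vertices: (0, 0), (7.667, 0), (4.333, 5), (0, 5)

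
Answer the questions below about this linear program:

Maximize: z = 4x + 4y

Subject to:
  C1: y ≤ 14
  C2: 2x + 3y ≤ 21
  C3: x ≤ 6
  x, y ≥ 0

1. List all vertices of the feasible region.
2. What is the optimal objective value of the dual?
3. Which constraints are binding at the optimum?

1. (0, 0), (6, 0), (6, 3), (0, 7)
2. 36 (by strong duality, equal to the primal optimum)
3. C2, C3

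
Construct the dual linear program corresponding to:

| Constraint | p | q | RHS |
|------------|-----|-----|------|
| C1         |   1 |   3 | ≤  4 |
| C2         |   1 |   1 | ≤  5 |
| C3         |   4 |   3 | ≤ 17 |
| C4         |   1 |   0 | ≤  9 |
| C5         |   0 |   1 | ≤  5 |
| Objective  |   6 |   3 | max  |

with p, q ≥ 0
Minimize: z = 4y1 + 5y2 + 17y3 + 9y4 + 5y5

Subject to:
  C1: -y1 - y2 - 4y3 - y4 ≤ -6
  C2: -3y1 - y2 - 3y3 - y5 ≤ -3
  y1, y2, y3, y4, y5 ≥ 0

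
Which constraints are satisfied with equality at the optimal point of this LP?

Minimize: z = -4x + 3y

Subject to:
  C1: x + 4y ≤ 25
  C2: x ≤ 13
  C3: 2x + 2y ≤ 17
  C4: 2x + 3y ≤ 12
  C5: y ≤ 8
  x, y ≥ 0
Optimal: x = 6, y = 0
Slack at optimum:
  C1: slack = 19
  C2: slack = 7
  C3: slack = 5
  C4: slack = 0 (binding)
  C5: slack = 8
  x ≥ 0: x = 6
  y ≥ 0: y = 0 (binding)
Binding constraints: C4, y ≥ 0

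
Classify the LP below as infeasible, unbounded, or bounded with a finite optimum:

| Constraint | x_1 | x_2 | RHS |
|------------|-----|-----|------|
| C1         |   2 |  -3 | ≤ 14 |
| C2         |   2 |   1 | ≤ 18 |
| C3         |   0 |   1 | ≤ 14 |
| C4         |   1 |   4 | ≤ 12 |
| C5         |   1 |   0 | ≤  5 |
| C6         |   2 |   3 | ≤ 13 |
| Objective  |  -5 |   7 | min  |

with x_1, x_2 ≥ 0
The point (5, 0) satisfies every constraint, so the LP is feasible; the constraints give x_1 ≤ 5 and x_2 ≤ 14, which with x_1, x_2 ≥ 0 keep the feasible region inside a bounded box. A feasible, bounded LP attains a finite optimum at a vertex.

Evaluating z = -5x_1 + 7x_2 at each vertex:
  (0, 0): z = 0
  (5, 0): z = -25
  (5, 1): z = -18
  (3.2, 2.2): z = -0.6
  (0, 3): z = 21

The LP has an optimal solution: (5, 0) with z = -25.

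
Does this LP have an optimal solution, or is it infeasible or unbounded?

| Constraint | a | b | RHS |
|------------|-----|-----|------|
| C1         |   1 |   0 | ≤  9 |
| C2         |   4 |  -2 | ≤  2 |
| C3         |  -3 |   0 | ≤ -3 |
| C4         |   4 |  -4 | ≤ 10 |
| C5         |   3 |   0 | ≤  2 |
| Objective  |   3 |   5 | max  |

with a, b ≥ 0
C5 requires 3a ≤ 2, while C3 (-3a ≤ -3) is equivalent to 3a ≥ 3. Together they would need 3 ≤ 3a ≤ 2, which is impossible since 3 > 2. No point satisfies all constraints.

Infeasible — the constraint set is empty.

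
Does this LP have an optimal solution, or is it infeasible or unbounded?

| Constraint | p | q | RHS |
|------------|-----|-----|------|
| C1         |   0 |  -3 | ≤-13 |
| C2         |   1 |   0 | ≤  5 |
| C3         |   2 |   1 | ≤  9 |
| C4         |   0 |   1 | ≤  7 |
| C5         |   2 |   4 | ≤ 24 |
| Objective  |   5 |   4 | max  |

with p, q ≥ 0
The point (2, 5) satisfies every constraint, so the LP is feasible; the constraints give p ≤ 5 and q ≤ 7, which with p, q ≥ 0 keep the feasible region inside a bounded box. A feasible, bounded LP attains a finite optimum at a vertex.

Evaluating z = 5p + 4q at each vertex:
  (0, 4.333): z = 17.33
  (2.333, 4.333): z = 29
  (2, 5): z = 30
  (0, 6): z = 24

Bounded optimum: z* = 30 at (2, 5).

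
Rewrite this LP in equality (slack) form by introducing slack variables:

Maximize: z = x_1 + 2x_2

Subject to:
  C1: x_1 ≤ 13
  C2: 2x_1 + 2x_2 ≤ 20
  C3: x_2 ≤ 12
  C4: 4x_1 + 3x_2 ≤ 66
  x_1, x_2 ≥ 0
max z = x_1 + 2x_2

s.t.
  x_1 + s1 = 13
  2x_1 + 2x_2 + s2 = 20
  x_2 + s3 = 12
  4x_1 + 3x_2 + s4 = 66
  x_1, x_2, s1, s2, s3, s4 ≥ 0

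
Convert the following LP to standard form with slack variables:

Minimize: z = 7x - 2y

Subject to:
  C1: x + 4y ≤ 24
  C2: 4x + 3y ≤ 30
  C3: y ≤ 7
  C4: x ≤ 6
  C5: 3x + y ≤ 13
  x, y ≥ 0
min z = 7x - 2y

s.t.
  x + 4y + s1 = 24
  4x + 3y + s2 = 30
  y + s3 = 7
  x + s4 = 6
  3x + y + s5 = 13
  x, y, s1, s2, s3, s4, s5 ≥ 0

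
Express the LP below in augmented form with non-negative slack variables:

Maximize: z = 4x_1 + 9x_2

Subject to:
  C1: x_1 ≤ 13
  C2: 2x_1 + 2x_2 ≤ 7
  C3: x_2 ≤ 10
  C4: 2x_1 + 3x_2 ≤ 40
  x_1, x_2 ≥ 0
max z = 4x_1 + 9x_2

s.t.
  x_1 + s1 = 13
  2x_1 + 2x_2 + s2 = 7
  x_2 + s3 = 10
  2x_1 + 3x_2 + s4 = 40
  x_1, x_2, s1, s2, s3, s4 ≥ 0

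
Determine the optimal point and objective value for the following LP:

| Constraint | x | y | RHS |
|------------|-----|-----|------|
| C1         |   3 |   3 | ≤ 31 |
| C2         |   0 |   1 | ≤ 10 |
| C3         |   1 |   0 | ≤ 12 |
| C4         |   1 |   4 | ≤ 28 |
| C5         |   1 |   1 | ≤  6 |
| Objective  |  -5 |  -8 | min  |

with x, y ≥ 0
x = 0, y = 6, z = -48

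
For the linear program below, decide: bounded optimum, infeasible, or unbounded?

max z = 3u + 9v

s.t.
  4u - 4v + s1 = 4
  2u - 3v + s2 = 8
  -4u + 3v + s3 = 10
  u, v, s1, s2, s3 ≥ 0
Feasible point: (0, 0) satisfies every constraint, so the LP is feasible.
Direction d = (1, 1): for each constraint row a, a·d ≤ 0 —
  (4)(1) + (-4)(1) = 0 ≤ 0
  (2)(1) + (-3)(1) = -1 ≤ 0
  (-4)(1) + (3)(1) = -1 ≤ 0
and d ≥ 0, so (0, 0) + t·d stays feasible for every t ≥ 0. Along this ray z = 3u + 9v changes by 12 per unit t, so z → +∞.

Unbounded: there is a feasible ray along which z → +∞.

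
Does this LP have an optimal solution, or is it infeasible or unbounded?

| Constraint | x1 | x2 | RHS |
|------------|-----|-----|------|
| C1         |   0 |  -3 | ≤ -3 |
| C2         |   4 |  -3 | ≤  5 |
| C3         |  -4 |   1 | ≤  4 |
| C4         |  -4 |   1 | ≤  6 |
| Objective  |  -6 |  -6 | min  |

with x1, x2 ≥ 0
Feasible point: (0, 1) satisfies every constraint, so the LP is feasible.
Direction d = (3, 4): for each constraint row a, a·d ≤ 0 —
  (0)(3) + (-3)(4) = -12 ≤ 0
  (4)(3) + (-3)(4) = 0 ≤ 0
  (-4)(3) + (1)(4) = -8 ≤ 0
  (-4)(3) + (1)(4) = -8 ≤ 0
and d ≥ 0, so (0, 1) + t·d stays feasible for every t ≥ 0. Along this ray z = -6x1 - 6x2 changes by -42 per unit t, so z → −∞.

Unbounded — the objective can decrease without bound over the feasible region.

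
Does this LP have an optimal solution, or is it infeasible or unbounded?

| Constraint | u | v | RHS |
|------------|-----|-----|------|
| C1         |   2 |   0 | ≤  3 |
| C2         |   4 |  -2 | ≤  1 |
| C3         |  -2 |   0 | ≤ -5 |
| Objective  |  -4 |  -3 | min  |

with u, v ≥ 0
C1 requires 2u ≤ 3, while C3 (-2u ≤ -5) is equivalent to 2u ≥ 5. Together they would need 5 ≤ 2u ≤ 3, which is impossible since 5 > 3. No point satisfies all constraints.

Infeasible — the constraint set is empty.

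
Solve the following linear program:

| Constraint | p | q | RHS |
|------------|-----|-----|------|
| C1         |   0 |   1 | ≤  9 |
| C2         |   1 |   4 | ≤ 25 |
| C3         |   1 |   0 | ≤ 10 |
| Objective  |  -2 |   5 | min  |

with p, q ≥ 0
p = 10, q = 0, z = -20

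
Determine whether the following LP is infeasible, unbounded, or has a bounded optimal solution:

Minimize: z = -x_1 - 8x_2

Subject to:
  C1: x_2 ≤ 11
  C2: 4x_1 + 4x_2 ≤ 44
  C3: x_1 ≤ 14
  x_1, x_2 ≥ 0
The point (0, 11) satisfies every constraint, so the LP is feasible; the constraints give x_1 ≤ 14 and x_2 ≤ 11, which with x_1, x_2 ≥ 0 keep the feasible region inside a bounded box. A feasible, bounded LP attains a finite optimum at a vertex.

Bounded optimum: z* = -88 at (0, 11).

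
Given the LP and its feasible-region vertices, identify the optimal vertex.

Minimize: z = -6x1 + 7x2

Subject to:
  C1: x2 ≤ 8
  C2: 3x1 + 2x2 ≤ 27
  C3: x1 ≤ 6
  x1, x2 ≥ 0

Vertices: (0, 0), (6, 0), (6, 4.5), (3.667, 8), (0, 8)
(6, 0) with z = -36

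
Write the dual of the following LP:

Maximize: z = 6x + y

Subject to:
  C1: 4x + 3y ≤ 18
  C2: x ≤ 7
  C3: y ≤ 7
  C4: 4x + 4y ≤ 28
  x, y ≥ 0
Minimize: z = 18y1 + 7y2 + 7y3 + 28y4

Subject to:
  C1: -4y1 - y2 - 4y4 ≤ -6
  C2: -3y1 - y3 - 4y4 ≤ -1
  y1, y2, y3, y4 ≥ 0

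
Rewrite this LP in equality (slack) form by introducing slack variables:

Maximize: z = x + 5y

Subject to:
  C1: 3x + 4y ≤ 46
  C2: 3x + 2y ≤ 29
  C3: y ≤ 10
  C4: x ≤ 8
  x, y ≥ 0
max z = x + 5y

s.t.
  3x + 4y + s1 = 46
  3x + 2y + s2 = 29
  y + s3 = 10
  x + s4 = 8
  x, y, s1, s2, s3, s4 ≥ 0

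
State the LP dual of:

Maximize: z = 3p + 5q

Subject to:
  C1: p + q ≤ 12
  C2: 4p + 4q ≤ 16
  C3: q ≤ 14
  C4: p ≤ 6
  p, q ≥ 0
Minimize: z = 12y1 + 16y2 + 14y3 + 6y4

Subject to:
  C1: -y1 - 4y2 - y4 ≤ -3
  C2: -y1 - 4y2 - y3 ≤ -5
  y1, y2, y3, y4 ≥ 0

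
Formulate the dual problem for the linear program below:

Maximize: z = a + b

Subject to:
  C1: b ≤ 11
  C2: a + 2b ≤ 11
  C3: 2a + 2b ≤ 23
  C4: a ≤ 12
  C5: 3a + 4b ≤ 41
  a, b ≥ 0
Minimize: z = 11y1 + 11y2 + 23y3 + 12y4 + 41y5

Subject to:
  C1: -y2 - 2y3 - y4 - 3y5 ≤ -1
  C2: -y1 - 2y2 - 2y3 - 4y5 ≤ -1
  y1, y2, y3, y4, y5 ≥ 0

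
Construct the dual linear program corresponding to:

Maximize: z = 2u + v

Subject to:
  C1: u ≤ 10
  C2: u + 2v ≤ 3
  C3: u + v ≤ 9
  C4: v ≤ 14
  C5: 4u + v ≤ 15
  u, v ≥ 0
Minimize: z = 10y1 + 3y2 + 9y3 + 14y4 + 15y5

Subject to:
  C1: -y1 - y2 - y3 - 4y5 ≤ -2
  C2: -2y2 - y3 - y4 - y5 ≤ -1
  y1, y2, y3, y4, y5 ≥ 0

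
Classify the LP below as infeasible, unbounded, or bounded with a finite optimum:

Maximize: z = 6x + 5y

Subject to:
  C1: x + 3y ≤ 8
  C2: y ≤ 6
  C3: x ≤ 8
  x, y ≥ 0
The point (8, 0) satisfies every constraint, so the LP is feasible; the constraints give x ≤ 8 and y ≤ 6, which with x, y ≥ 0 keep the feasible region inside a bounded box. A feasible, bounded LP attains a finite optimum at a vertex.

Evaluating z = 6x + 5y at each vertex:
  (0, 0): z = 0
  (8, 0): z = 48
  (0, 2.667): z = 13.33

Bounded optimum: z* = 48 at (8, 0).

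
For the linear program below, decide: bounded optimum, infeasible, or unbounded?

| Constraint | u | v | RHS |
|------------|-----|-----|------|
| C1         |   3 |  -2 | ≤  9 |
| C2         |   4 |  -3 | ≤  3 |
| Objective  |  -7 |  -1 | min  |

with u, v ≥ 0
Feasible point: (0, 0) satisfies every constraint, so the LP is feasible.
Direction d = (0, 1): for each constraint row a, a·d ≤ 0 —
  (3)(0) + (-2)(1) = -2 ≤ 0
  (4)(0) + (-3)(1) = -3 ≤ 0
and d ≥ 0, so (0, 0) + t·d stays feasible for every t ≥ 0. Along this ray z = -7u - v changes by -1 per unit t, so z → −∞.

Unbounded: there is a feasible ray along which z → −∞.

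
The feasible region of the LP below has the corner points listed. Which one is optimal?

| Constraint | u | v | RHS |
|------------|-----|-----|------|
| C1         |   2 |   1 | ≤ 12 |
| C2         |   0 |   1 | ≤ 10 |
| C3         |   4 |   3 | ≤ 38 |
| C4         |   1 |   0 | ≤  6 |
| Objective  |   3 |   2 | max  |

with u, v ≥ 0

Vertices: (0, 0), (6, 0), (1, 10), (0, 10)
(1, 10) with z = 23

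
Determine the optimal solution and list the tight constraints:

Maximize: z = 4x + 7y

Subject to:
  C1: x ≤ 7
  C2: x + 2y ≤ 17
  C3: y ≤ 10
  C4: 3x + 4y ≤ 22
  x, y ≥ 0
Optimal: x = 0, y = 5.5
Slack at optimum:
  C1: slack = 7
  C2: slack = 6
  C3: slack = 4.5
  C4: slack = 0 (binding)
  x ≥ 0: x = 0 (binding)
  y ≥ 0: y = 5.5
Binding constraints: C4, x ≥ 0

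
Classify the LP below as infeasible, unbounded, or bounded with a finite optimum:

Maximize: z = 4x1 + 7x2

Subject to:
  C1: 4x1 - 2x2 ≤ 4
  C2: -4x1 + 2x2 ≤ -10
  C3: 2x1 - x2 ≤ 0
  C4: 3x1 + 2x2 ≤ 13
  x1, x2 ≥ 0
C1 requires 4x1 - 2x2 ≤ 4, while C2 (-4x1 + 2x2 ≤ -10) is equivalent to 4x1 - 2x2 ≥ 10. Together they would need 10 ≤ 4x1 - 2x2 ≤ 4, which is impossible since 10 > 4. No point satisfies all constraints.

Infeasible — the constraint set is empty.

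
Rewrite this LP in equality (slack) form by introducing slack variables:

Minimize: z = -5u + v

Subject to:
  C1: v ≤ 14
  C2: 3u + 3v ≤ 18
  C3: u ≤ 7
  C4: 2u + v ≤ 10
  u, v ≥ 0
min z = -5u + v

s.t.
  v + s1 = 14
  3u + 3v + s2 = 18
  u + s3 = 7
  2u + v + s4 = 10
  u, v, s1, s2, s3, s4 ≥ 0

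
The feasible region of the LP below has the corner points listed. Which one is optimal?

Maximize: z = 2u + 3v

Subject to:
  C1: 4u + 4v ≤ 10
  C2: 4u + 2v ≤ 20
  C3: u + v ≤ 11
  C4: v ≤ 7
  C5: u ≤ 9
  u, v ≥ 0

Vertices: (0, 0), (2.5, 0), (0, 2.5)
Evaluating z = 2u + 3v at each vertex:
  (0, 0): z = 0
  (2.5, 0): z = 5
  (0, 2.5): z = 7.5

The largest value is z = 7.5, attained at (0, 2.5).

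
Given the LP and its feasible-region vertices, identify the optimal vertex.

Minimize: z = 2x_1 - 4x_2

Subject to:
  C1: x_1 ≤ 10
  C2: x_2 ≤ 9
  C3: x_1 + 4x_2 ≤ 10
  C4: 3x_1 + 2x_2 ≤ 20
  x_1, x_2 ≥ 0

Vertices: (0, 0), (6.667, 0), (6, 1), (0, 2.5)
Evaluating z = 2x_1 - 4x_2 at each vertex:
  (0, 0): z = 0
  (6.667, 0): z = 13.33
  (6, 1): z = 8
  (0, 2.5): z = -10

The smallest value is z = -10, attained at (0, 2.5).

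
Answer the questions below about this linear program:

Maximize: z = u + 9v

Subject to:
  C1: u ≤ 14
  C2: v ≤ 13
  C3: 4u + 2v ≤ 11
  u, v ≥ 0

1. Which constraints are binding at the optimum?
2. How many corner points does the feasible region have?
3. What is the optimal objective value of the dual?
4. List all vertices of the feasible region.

1. C3, u ≥ 0
2. 3
3. 49.5 (by strong duality, equal to the primal optimum)
4. (0, 0), (2.75, 0), (0, 5.5)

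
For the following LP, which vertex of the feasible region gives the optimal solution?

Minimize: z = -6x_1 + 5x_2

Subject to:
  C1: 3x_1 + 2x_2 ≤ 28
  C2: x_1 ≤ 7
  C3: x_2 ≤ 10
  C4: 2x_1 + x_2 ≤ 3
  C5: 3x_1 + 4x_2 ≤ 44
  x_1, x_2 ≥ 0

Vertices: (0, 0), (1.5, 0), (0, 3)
Evaluating z = -6x_1 + 5x_2 at each vertex:
  (0, 0): z = 0
  (1.5, 0): z = -9
  (0, 3): z = 15

The smallest value is z = -9, attained at (1.5, 0).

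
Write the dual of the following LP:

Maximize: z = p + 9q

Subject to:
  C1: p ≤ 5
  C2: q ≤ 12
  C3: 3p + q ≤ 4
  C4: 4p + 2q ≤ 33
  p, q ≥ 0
Minimize: z = 5y1 + 12y2 + 4y3 + 33y4

Subject to:
  C1: -y1 - 3y3 - 4y4 ≤ -1
  C2: -y2 - y3 - 2y4 ≤ -9
  y1, y2, y3, y4 ≥ 0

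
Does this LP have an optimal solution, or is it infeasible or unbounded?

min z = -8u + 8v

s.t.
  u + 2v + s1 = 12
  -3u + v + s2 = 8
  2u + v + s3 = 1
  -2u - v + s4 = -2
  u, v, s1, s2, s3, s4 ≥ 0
The row 2u + v + s3 = 1 with s3 ≥ 0 requires 2u + v ≤ 1, while the row -2u - v + s4 = -2 with s4 ≥ 0 is equivalent to 2u + v ≥ 2. Together they would need 2 ≤ 2u + v ≤ 1, which is impossible since 2 > 1. No point satisfies all constraints.

Infeasible — the constraint set is empty.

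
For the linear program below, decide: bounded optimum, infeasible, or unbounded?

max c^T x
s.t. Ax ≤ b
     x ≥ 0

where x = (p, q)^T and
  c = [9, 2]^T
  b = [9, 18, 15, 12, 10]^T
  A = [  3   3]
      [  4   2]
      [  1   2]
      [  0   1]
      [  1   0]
The point (3, 0) satisfies every constraint, so the LP is feasible; the constraints give p ≤ 10 and q ≤ 12, which with p, q ≥ 0 keep the feasible region inside a bounded box. A feasible, bounded LP attains a finite optimum at a vertex.

Evaluating z = 9p + 2q at each vertex:
  (0, 0): z = 0
  (3, 0): z = 27
  (0, 3): z = 6

Bounded optimum: z* = 27 at (3, 0).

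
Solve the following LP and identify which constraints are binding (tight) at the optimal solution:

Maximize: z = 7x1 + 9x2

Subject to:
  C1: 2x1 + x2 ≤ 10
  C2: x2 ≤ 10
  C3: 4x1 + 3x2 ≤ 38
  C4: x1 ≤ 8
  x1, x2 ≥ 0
Optimal: x1 = 0, x2 = 10
Slack at optimum:
  C1: slack = 0 (binding)
  C2: slack = 0 (binding)
  C3: slack = 8
  C4: slack = 8
  x1 ≥ 0: x1 = 0 (binding)
  x2 ≥ 0: x2 = 10
Binding constraints: C1, C2, x1 ≥ 0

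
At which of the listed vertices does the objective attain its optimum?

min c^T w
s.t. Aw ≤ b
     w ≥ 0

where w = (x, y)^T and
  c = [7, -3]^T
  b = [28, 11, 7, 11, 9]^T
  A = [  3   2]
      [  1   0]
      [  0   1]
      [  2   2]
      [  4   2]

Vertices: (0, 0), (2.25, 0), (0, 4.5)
Evaluating z = 7x - 3y at each vertex:
  (0, 0): z = 0
  (2.25, 0): z = 15.75
  (0, 4.5): z = -13.5

The smallest value is z = -13.5, attained at (0, 4.5).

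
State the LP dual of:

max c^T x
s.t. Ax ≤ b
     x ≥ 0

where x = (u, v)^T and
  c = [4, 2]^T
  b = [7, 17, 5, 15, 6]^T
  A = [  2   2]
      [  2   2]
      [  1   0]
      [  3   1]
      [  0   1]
Minimize: z = 7y1 + 17y2 + 5y3 + 15y4 + 6y5

Subject to:
  C1: -2y1 - 2y2 - y3 - 3y4 ≤ -4
  C2: -2y1 - 2y2 - y4 - y5 ≤ -2
  y1, y2, y3, y4, y5 ≥ 0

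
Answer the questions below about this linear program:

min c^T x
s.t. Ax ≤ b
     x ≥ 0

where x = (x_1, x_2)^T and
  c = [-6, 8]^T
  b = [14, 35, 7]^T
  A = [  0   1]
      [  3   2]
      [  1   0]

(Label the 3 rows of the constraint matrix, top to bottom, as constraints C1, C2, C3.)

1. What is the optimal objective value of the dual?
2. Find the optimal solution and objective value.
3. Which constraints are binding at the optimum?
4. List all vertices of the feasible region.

1. -42 (by strong duality, equal to the primal optimum)
2. x_1 = 7, x_2 = 0, z = -42
3. C3, x_2 ≥ 0
4. (0, 0), (7, 0), (7, 7), (2.333, 14), (0, 14)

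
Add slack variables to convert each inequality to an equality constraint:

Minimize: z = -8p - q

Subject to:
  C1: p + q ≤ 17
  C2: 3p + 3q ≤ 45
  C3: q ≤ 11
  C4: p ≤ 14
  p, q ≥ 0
min z = -8p - q

s.t.
  p + q + s1 = 17
  3p + 3q + s2 = 45
  q + s3 = 11
  p + s4 = 14
  p, q, s1, s2, s3, s4 ≥ 0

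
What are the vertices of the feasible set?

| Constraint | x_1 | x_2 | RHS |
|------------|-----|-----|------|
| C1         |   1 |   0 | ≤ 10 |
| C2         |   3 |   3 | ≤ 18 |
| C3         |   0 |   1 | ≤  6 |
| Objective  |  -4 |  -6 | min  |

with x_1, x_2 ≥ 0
Each vertex is the intersection of two constraint boundaries that also satisfies all remaining constraints:
  x_1 = 0 and x_2 = 0 → (0, 0)
  3x_1 + 3x_2 = 18 and x_2 = 0 → (6, 0)
  3x_1 + 3x_2 = 18 and x_2 = 6 → (0, 6)

Vertices: (0, 0), (6, 0), (0, 6)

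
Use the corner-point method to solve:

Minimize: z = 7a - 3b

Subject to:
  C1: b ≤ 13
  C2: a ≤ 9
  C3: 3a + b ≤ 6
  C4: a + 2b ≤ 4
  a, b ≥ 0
a = 0, b = 2, z = -6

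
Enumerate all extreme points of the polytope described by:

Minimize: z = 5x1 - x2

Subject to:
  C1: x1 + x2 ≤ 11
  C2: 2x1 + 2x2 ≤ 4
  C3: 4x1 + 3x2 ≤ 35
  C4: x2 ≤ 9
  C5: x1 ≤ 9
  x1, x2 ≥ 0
Each vertex is the intersection of two constraint boundaries that also satisfies all remaining constraints:
  x1 = 0 and x2 = 0 → (0, 0)
  2x1 + 2x2 = 4 and x2 = 0 → (2, 0)
  2x1 + 2x2 = 4 and x1 = 0 → (0, 2)

Vertices: (0, 0), (2, 0), (0, 2)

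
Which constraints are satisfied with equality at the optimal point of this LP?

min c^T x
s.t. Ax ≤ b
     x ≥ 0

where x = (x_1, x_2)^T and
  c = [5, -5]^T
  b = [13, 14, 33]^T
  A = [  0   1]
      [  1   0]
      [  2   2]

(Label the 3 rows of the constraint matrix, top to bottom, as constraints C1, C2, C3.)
Optimal: x_1 = 0, x_2 = 13
Binding: C1, x_1 ≥ 0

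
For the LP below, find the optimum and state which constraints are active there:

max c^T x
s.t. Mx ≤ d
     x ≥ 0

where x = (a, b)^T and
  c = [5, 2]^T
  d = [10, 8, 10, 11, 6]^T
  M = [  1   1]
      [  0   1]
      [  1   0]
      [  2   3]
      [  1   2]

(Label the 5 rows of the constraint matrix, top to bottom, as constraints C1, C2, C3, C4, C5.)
Optimal: a = 5.5, b = 0
Slack at optimum:
  C1: slack = 4.5
  C2: slack = 8
  C3: slack = 4.5
  C4: slack = 0 (binding)
  C5: slack = 0.5
  a ≥ 0: a = 5.5
  b ≥ 0: b = 0 (binding)
Binding constraints: C4, b ≥ 0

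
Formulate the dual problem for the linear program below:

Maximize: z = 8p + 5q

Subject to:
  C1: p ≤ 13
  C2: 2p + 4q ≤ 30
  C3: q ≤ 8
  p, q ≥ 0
Minimize: z = 13y1 + 30y2 + 8y3

Subject to:
  C1: -y1 - 2y2 ≤ -8
  C2: -4y2 - y3 ≤ -5
  y1, y2, y3 ≥ 0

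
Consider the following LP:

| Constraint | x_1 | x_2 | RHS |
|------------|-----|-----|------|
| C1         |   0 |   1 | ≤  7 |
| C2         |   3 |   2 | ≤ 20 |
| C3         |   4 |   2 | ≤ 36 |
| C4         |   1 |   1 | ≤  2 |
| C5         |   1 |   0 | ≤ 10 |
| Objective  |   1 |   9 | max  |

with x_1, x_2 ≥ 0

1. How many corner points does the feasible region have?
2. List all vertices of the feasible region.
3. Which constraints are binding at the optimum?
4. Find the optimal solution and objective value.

1. 3
2. (0, 0), (2, 0), (0, 2)
3. C4, x_1 ≥ 0
4. x_1 = 0, x_2 = 2, z = 18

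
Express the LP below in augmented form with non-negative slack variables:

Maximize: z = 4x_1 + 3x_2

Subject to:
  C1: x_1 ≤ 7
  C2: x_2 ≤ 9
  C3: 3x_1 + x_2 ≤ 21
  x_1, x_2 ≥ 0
max z = 4x_1 + 3x_2

s.t.
  x_1 + s1 = 7
  x_2 + s2 = 9
  3x_1 + x_2 + s3 = 21
  x_1, x_2, s1, s2, s3 ≥ 0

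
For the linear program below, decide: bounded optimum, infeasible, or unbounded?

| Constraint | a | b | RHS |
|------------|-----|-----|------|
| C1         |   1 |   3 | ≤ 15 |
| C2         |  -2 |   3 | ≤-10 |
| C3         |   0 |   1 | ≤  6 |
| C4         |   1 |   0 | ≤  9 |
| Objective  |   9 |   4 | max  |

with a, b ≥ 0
The point (9, 2) satisfies every constraint, so the LP is feasible; the constraints give a ≤ 9 and b ≤ 6, which with a, b ≥ 0 keep the feasible region inside a bounded box. A feasible, bounded LP attains a finite optimum at a vertex.

Evaluating z = 9a + 4b at each vertex:
  (5, 0): z = 45
  (9, 0): z = 81
  (9, 2): z = 89
  (8.333, 2.222): z = 83.89

Bounded optimum: z* = 89 at (9, 2).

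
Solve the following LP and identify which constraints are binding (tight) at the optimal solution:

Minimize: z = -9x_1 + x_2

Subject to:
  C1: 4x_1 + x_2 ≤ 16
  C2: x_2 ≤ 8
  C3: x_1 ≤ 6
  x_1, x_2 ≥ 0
Optimal: x_1 = 4, x_2 = 0
Slack at optimum:
  C1: slack = 0 (binding)
  C2: slack = 8
  C3: slack = 2
  x_1 ≥ 0: x_1 = 4
  x_2 ≥ 0: x_2 = 0 (binding)
Binding constraints: C1, x_2 ≥ 0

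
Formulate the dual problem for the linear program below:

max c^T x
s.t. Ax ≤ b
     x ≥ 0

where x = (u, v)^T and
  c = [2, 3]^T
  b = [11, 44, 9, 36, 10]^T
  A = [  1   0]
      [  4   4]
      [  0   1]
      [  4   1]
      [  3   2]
Minimize: z = 11y1 + 44y2 + 9y3 + 36y4 + 10y5

Subject to:
  C1: -y1 - 4y2 - 4y4 - 3y5 ≤ -2
  C2: -4y2 - y3 - y4 - 2y5 ≤ -3
  y1, y2, y3, y4, y5 ≥ 0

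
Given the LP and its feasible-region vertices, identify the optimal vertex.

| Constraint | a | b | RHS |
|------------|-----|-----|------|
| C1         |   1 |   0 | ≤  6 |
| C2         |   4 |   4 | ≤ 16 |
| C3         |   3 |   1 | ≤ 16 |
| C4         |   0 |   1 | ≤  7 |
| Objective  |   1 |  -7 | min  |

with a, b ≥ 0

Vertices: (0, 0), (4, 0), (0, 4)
(0, 4) with z = -28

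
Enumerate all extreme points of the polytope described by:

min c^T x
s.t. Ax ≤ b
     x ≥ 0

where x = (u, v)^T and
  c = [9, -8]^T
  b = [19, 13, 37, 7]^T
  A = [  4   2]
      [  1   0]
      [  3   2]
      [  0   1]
Each vertex is the intersection of two constraint boundaries that also satisfies all remaining constraints:
  u = 0 and v = 0 → (0, 0)
  4u + 2v = 19 and v = 0 → (4.75, 0)
  4u + 2v = 19 and v = 7 → (1.25, 7)
  v = 7 and u = 0 → (0, 7)

Vertices: (0, 0), (4.75, 0), (1.25, 7), (0, 7)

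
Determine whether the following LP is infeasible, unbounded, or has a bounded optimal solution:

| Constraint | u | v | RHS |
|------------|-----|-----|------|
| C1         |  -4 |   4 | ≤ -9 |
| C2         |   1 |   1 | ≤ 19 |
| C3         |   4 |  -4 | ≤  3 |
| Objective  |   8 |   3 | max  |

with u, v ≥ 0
C3 requires 4u - 4v ≤ 3, while C1 (-4u + 4v ≤ -9) is equivalent to 4u - 4v ≥ 9. Together they would need 9 ≤ 4u - 4v ≤ 3, which is impossible since 9 > 3. No point satisfies all constraints.

The feasible region is empty; the LP is infeasible.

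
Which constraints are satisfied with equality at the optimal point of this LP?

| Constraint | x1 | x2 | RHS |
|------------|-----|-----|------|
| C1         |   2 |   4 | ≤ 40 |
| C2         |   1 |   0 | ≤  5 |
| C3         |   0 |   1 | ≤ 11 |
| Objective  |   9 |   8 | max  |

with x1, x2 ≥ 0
Optimal: x1 = 5, x2 = 7.5
Slack at optimum:
  C1: slack = 0 (binding)
  C2: slack = 0 (binding)
  C3: slack = 3.5
  x1 ≥ 0: x1 = 5
  x2 ≥ 0: x2 = 7.5
Binding constraints: C1, C2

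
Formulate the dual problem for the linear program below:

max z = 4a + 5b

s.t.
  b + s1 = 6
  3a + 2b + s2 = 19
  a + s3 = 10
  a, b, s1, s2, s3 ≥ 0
Minimize: z = 6y1 + 19y2 + 10y3

Subject to:
  C1: -3y2 - y3 ≤ -4
  C2: -y1 - 2y2 ≤ -5
  y1, y2, y3 ≥ 0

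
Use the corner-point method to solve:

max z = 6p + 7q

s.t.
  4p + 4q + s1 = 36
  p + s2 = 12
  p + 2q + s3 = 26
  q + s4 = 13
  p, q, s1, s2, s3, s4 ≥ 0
Each vertex is the intersection of two constraint boundaries that also satisfies all remaining constraints:
  p = 0 and q = 0 → (0, 0)
  4p + 4q = 36 and q = 0 → (9, 0)
  4p + 4q = 36 and p = 0 → (0, 9)

Evaluating z = 6p + 7q at each vertex:
  (0, 0): z = 0
  (9, 0): z = 54
  (0, 9): z = 63

The maximum is at (0, 9) with z = 63.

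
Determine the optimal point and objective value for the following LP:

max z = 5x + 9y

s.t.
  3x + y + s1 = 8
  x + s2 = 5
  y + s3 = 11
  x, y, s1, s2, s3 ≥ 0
Each vertex is the intersection of two constraint boundaries that also satisfies all remaining constraints:
  x = 0 and y = 0 → (0, 0)
  3x + y = 8 and y = 0 → (2.667, 0)
  3x + y = 8 and x = 0 → (0, 8)

Evaluating z = 5x + 9y at each vertex:
  (0, 0): z = 0
  (2.667, 0): z = 13.33
  (0, 8): z = 72

The maximum is at (0, 8) with z = 72.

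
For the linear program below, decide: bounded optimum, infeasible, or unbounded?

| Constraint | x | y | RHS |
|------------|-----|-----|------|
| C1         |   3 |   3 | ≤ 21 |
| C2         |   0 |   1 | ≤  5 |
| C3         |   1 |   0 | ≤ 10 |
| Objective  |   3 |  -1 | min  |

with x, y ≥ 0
The point (0, 5) satisfies every constraint, so the LP is feasible; the constraints give x ≤ 10 and y ≤ 5, which with x, y ≥ 0 keep the feasible region inside a bounded box. A feasible, bounded LP attains a finite optimum at a vertex.

Evaluating z = 3x - y at each vertex:
  (0, 0): z = 0
  (7, 0): z = 21
  (2, 5): z = 1
  (0, 5): z = -5

Feasible with finite optimum z* = -5 at (0, 5).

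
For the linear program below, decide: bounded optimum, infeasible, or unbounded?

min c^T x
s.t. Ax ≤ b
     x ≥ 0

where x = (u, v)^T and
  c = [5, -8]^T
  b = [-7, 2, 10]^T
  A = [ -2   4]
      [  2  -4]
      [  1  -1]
One constraint requires 2u - 4v ≤ 2, while the constraint -2u + 4v ≤ -7 is equivalent to 2u - 4v ≥ 7. Together they would need 7 ≤ 2u - 4v ≤ 2, which is impossible since 7 > 2. No point satisfies all constraints.

Infeasible: no point satisfies all constraints simultaneously.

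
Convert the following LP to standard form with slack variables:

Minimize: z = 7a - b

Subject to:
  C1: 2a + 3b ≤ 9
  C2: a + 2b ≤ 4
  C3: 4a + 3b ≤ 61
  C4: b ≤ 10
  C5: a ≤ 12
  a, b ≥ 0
min z = 7a - b

s.t.
  2a + 3b + s1 = 9
  a + 2b + s2 = 4
  4a + 3b + s3 = 61
  b + s4 = 10
  a + s5 = 12
  a, b, s1, s2, s3, s4, s5 ≥ 0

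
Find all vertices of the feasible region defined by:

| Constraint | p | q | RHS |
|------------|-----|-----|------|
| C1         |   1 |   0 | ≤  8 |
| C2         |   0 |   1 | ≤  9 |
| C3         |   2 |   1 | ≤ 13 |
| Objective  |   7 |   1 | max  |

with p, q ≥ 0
Each vertex is the intersection of two constraint boundaries that also satisfies all remaining constraints:
  p = 0 and q = 0 → (0, 0)
  2p + q = 13 and q = 0 → (6.5, 0)
  q = 9 and 2p + q = 13 → (2, 9)
  q = 9 and p = 0 → (0, 9)

Vertices: (0, 0), (6.5, 0), (2, 9), (0, 9)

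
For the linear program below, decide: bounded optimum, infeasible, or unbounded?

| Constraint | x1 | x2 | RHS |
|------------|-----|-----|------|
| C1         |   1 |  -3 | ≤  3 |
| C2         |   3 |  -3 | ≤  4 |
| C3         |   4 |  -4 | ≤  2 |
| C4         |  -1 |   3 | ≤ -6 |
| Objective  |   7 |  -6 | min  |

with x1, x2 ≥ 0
C1 requires x1 - 3x2 ≤ 3, while C4 (-x1 + 3x2 ≤ -6) is equivalent to x1 - 3x2 ≥ 6. Together they would need 6 ≤ x1 - 3x2 ≤ 3, which is impossible since 6 > 3. No point satisfies all constraints.

Infeasible: no point satisfies all constraints simultaneously.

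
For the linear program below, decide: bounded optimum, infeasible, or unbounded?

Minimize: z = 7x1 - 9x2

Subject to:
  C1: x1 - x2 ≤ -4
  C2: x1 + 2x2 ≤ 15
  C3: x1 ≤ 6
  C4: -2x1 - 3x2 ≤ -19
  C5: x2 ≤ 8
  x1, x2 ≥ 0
The point (0, 7.5) satisfies every constraint, so the LP is feasible; the constraints give x1 ≤ 6 and x2 ≤ 8, which with x1, x2 ≥ 0 keep the feasible region inside a bounded box. A feasible, bounded LP attains a finite optimum at a vertex.

Bounded optimum: z* = -67.5 at (0, 7.5).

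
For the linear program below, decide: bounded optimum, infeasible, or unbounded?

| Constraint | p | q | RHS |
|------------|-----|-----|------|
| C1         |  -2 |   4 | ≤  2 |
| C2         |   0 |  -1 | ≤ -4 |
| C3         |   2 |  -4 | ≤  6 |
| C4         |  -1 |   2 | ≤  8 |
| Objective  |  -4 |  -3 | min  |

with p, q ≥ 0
Feasible point: (7, 4) satisfies every constraint, so the LP is feasible.
Direction d = (2, 1): for each constraint row a, a·d ≤ 0 —
  (-2)(2) + (4)(1) = 0 ≤ 0
  (0)(2) + (-1)(1) = -1 ≤ 0
  (2)(2) + (-4)(1) = 0 ≤ 0
  (-1)(2) + (2)(1) = 0 ≤ 0
and d ≥ 0, so (7, 4) + t·d stays feasible for every t ≥ 0. Along this ray z = -4p - 3q changes by -11 per unit t, so z → −∞.

The LP is unbounded; z can be made arbitrarily small.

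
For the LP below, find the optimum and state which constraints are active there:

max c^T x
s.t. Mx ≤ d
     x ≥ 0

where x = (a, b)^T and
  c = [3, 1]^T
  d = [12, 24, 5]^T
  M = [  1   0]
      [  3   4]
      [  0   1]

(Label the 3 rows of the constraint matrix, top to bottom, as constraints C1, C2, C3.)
Optimal: a = 8, b = 0
Slack at optimum:
  C1: slack = 4
  C2: slack = 0 (binding)
  C3: slack = 5
  a ≥ 0: a = 8
  b ≥ 0: b = 0 (binding)
Binding constraints: C2, b ≥ 0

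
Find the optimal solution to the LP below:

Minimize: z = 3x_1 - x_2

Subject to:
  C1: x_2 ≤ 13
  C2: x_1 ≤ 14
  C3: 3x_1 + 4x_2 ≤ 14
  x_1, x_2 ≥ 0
Each vertex is the intersection of two constraint boundaries that also satisfies all remaining constraints:
  x_1 = 0 and x_2 = 0 → (0, 0)
  3x_1 + 4x_2 = 14 and x_2 = 0 → (4.667, 0)
  3x_1 + 4x_2 = 14 and x_1 = 0 → (0, 3.5)

Evaluating z = 3x_1 - x_2 at each vertex:
  (0, 0): z = 0
  (4.667, 0): z = 14
  (0, 3.5): z = -3.5

The minimum is at (0, 3.5) with z = -3.5.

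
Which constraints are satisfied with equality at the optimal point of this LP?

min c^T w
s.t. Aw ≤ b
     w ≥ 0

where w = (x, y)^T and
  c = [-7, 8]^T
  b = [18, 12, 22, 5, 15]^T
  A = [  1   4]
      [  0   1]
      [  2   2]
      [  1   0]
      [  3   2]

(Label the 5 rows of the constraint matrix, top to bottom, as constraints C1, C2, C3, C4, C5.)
Optimal: x = 5, y = 0
Binding: C4, C5, y ≥ 0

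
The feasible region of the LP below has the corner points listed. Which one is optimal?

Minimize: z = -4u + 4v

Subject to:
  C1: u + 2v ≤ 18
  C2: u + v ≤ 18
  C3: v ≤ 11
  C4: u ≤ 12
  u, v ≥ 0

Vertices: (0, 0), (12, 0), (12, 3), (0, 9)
(12, 0) with z = -48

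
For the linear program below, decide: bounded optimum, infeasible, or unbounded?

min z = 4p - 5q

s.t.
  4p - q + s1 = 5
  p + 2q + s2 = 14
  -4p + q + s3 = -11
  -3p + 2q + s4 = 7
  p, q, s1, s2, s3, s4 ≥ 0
The row 4p - q + s1 = 5 with s1 ≥ 0 requires 4p - q ≤ 5, while the row -4p + q + s3 = -11 with s3 ≥ 0 is equivalent to 4p - q ≥ 11. Together they would need 11 ≤ 4p - q ≤ 5, which is impossible since 11 > 5. No point satisfies all constraints.

The feasible region is empty; the LP is infeasible.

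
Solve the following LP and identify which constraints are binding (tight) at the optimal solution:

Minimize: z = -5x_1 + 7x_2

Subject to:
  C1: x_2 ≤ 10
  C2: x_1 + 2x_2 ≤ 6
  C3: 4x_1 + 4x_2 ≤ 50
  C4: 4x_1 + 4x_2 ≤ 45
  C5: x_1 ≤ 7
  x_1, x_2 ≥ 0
Optimal: x_1 = 6, x_2 = 0
Slack at optimum:
  C1: slack = 10
  C2: slack = 0 (binding)
  C3: slack = 26
  C4: slack = 21
  C5: slack = 1
  x_1 ≥ 0: x_1 = 6
  x_2 ≥ 0: x_2 = 0 (binding)
Binding constraints: C2, x_2 ≥ 0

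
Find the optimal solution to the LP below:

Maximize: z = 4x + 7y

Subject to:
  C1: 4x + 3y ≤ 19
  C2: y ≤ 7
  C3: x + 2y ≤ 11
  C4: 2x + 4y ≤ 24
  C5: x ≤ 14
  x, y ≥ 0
x = 1, y = 5, z = 39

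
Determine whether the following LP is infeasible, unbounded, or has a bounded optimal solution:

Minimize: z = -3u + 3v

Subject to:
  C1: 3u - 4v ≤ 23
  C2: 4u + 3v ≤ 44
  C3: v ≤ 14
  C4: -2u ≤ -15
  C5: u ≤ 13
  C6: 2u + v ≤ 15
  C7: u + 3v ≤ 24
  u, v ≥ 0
The point (7.5, 0) satisfies every constraint, so the LP is feasible; the constraints give u ≤ 13 and v ≤ 14, which with u, v ≥ 0 keep the feasible region inside a bounded box. A feasible, bounded LP attains a finite optimum at a vertex.

Feasible with finite optimum z* = -22.5 at (7.5, 0).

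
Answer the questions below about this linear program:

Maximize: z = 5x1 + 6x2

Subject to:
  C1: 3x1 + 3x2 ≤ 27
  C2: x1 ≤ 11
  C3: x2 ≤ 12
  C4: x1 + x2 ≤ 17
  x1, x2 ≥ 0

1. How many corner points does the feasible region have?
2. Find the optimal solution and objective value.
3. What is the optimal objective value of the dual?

1. 3
2. x1 = 0, x2 = 9, z = 54
3. 54 (by strong duality, equal to the primal optimum)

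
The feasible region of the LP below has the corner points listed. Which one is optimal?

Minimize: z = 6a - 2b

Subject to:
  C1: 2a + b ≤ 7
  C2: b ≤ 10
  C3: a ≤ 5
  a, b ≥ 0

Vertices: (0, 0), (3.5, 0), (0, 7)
(0, 7) with z = -14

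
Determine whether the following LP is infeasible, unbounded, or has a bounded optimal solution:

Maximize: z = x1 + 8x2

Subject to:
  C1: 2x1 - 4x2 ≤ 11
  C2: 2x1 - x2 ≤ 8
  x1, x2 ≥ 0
Feasible point: (0, 0) satisfies every constraint, so the LP is feasible.
Direction d = (0, 1): for each constraint row a, a·d ≤ 0 —
  (2)(0) + (-4)(1) = -4 ≤ 0
  (2)(0) + (-1)(1) = -1 ≤ 0
and d ≥ 0, so (0, 0) + t·d stays feasible for every t ≥ 0. Along this ray z = x1 + 8x2 changes by 8 per unit t, so z → +∞.

Unbounded: there is a feasible ray along which z → +∞.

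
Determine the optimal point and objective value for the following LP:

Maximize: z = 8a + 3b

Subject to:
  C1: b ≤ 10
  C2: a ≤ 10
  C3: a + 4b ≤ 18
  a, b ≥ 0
a = 10, b = 2, z = 86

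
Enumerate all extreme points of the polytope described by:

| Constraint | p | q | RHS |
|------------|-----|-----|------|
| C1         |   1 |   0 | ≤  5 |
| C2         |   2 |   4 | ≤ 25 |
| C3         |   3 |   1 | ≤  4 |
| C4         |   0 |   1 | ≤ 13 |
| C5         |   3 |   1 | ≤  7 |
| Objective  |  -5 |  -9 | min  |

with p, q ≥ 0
Each vertex is the intersection of two constraint boundaries that also satisfies all remaining constraints:
  p = 0 and q = 0 → (0, 0)
  3p + q = 4 and q = 0 → (1.333, 0)
  3p + q = 4 and p = 0 → (0, 4)

Vertices: (0, 0), (1.333, 0), (0, 4)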